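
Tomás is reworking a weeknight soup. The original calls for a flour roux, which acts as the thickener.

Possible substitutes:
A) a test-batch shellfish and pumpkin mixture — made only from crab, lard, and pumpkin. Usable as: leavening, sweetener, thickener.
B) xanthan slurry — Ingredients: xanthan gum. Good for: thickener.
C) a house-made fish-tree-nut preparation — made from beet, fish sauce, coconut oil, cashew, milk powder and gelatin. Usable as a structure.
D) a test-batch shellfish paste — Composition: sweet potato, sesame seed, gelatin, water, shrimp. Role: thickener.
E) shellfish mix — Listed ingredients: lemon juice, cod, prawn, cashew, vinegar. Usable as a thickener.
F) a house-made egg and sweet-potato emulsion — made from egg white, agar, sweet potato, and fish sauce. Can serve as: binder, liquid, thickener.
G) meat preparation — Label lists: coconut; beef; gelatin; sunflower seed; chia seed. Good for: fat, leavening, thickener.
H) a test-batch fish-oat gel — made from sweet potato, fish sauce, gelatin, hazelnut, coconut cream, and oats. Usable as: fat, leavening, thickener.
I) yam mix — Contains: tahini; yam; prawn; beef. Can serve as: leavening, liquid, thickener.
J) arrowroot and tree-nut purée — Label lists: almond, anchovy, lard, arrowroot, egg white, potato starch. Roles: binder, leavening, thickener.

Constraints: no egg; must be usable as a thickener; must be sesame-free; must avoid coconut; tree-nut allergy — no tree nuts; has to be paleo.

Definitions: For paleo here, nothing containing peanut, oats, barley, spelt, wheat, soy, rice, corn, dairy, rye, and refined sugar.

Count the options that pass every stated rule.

A: no sesame, no coconut — valid
B: only xanthan gum; none excluded — OK
C: not usable as a thickener; has milk powder, so not paleo (and 2 more) — out
D: has sesame seed, so not sesame-free — no
E: has cashew, so not tree-nut-free — no
F: has egg white, so not egg-free — reject
G: has coconut, so not coconut-free — reject
H: has oats, so not paleo; has hazelnut, so not tree-nut-free (and 1 more) — out
I: has tahini, so not sesame-free — out
J: has almond, so not tree-nut-free; has egg white, so not egg-free — no

2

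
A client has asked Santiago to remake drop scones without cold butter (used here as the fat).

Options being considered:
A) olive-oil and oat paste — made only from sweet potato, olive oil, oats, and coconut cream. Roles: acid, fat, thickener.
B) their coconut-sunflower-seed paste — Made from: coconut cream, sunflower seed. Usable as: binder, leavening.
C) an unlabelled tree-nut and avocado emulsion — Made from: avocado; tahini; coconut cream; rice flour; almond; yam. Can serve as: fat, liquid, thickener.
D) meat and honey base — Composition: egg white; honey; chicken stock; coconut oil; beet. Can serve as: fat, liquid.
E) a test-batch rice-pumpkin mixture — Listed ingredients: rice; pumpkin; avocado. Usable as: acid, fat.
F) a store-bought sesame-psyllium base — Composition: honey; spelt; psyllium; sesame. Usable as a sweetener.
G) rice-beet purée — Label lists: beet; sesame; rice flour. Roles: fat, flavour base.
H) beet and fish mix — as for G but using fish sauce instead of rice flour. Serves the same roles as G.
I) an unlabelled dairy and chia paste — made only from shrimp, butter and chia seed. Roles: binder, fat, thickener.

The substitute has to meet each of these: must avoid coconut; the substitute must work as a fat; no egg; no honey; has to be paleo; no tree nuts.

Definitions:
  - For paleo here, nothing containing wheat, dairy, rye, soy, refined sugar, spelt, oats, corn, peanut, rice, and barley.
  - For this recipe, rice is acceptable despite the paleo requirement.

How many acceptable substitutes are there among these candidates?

3

A: has oats, so not paleo; has coconut cream, so not coconut-free — no
B: not usable as a fat; has coconut cream, so not coconut-free — no
C: has coconut cream, so not coconut-free; has almond, so not tree-nut-free — no
D: has coconut oil, so not coconut-free; has egg white, so not egg-free (and 1 more) — reject
E: rice is permitted under the paleo carve-out; nothing else excluded — keep
F: not usable as a fat; has spelt, so not paleo (and 1 more) — no
G: rice is permitted under the paleo carve-out; nothing else excluded — valid
H: nothing on the exclusion list — valid
I: has butter, so not paleo — reject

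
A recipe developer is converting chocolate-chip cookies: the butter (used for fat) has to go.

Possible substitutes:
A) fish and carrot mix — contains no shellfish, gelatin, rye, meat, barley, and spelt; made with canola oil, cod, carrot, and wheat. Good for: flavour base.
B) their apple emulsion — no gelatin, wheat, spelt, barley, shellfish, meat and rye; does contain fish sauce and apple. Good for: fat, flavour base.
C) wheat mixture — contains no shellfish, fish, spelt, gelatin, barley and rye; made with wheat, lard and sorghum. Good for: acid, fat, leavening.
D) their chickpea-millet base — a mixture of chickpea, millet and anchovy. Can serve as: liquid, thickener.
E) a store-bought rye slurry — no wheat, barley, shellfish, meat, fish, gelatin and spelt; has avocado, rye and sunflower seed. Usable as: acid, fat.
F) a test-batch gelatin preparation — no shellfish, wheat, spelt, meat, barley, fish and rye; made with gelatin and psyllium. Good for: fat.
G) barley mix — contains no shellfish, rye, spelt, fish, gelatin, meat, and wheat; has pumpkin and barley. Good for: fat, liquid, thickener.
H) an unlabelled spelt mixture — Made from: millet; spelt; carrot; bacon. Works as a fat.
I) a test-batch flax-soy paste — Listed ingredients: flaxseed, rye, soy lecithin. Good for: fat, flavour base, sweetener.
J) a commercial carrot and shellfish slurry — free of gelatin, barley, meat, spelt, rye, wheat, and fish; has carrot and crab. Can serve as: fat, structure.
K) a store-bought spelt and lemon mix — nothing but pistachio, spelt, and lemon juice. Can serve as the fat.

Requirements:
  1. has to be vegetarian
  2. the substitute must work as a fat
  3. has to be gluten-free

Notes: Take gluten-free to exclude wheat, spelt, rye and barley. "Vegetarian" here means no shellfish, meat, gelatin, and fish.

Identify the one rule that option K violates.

gluten-free

usable as a fat: satisfied
gluten-free: has spelt — fails
vegetarian: satisfied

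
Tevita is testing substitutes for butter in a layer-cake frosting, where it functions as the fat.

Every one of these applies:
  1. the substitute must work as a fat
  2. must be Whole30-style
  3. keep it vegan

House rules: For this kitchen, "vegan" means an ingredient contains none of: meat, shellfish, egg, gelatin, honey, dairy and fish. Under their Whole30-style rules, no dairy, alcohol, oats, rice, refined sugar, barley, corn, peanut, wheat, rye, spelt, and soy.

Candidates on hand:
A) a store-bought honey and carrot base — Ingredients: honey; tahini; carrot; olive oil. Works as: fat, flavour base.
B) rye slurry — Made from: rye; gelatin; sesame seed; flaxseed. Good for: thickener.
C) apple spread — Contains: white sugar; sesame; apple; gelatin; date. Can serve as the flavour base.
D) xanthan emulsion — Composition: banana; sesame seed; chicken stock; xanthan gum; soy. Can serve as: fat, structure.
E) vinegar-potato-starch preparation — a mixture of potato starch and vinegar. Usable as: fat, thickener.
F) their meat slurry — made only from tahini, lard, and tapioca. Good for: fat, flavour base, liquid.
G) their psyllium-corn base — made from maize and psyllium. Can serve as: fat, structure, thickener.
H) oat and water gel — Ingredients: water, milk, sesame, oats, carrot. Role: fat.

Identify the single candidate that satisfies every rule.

A: has honey, so not vegan — out
B: not usable as a fat; has gelatin, so not vegan (and 1 more) — reject
C: not usable as a fat; has gelatin, so not vegan (and 1 more) — out
D: has chicken stock, so not vegan; has soy, so not Whole30-style — no
E: all constraints satisfied — valid
F: has lard, so not vegan — no
G: has maize, so not Whole30-style — no
H: has milk, so not vegan; has milk, so not Whole30-style — no

E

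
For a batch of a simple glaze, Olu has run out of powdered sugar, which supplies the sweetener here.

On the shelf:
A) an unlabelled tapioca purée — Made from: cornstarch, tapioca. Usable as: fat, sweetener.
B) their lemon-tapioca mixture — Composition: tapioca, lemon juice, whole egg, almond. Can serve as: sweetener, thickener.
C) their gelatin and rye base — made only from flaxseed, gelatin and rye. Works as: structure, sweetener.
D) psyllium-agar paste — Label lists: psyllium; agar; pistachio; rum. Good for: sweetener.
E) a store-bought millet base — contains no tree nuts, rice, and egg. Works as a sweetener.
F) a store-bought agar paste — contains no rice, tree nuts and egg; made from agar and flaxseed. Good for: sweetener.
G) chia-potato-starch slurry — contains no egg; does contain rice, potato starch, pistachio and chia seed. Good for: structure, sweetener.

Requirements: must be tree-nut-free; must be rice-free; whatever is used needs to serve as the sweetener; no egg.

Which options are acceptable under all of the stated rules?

A: every rule checks out — valid
B: has whole egg, so not egg-free; has almond, so not tree-nut-free — no
C: works as a sweetener, no tree nuts, no egg — keep
D: has pistachio, so not tree-nut-free — out
E: nothing on the exclusion list — OK
F: works as a sweetener, no tree nuts, no egg — keep
G: has pistachio, so not tree-nut-free; has rice, so not rice-free — reject

A, C, E, F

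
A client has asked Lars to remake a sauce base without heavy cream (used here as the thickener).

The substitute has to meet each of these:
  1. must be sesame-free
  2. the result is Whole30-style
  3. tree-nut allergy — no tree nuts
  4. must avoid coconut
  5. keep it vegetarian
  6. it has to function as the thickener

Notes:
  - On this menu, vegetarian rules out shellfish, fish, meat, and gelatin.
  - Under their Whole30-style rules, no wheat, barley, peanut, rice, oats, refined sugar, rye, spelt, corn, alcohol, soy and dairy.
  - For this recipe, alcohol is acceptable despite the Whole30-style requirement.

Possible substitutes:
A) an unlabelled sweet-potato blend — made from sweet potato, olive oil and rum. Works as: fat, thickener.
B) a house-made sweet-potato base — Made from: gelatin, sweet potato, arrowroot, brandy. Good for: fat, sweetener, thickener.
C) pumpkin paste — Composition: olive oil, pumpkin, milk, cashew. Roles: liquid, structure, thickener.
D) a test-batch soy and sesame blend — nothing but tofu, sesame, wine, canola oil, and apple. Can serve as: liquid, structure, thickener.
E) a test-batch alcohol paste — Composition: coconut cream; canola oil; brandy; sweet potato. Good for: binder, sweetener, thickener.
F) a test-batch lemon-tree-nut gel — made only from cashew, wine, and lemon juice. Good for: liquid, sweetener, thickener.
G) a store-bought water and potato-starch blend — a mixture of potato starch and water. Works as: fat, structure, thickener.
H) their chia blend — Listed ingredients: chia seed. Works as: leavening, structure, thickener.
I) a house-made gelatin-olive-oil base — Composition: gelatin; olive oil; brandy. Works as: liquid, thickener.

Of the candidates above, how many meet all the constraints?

A: alcohol is permitted under the Whole30-style carve-out; nothing else excluded — OK
B: has gelatin, so not vegetarian — reject
C: has milk, so not Whole30-style; has cashew, so not tree-nut-free — no
D: has tofu, so not Whole30-style; has sesame, so not sesame-free — out
E: has coconut cream, so not coconut-free — out
F: has cashew, so not tree-nut-free — reject
G: only water and potato starch; none excluded — keep
H: all constraints satisfied — OK
I: has gelatin, so not vegetarian — reject

3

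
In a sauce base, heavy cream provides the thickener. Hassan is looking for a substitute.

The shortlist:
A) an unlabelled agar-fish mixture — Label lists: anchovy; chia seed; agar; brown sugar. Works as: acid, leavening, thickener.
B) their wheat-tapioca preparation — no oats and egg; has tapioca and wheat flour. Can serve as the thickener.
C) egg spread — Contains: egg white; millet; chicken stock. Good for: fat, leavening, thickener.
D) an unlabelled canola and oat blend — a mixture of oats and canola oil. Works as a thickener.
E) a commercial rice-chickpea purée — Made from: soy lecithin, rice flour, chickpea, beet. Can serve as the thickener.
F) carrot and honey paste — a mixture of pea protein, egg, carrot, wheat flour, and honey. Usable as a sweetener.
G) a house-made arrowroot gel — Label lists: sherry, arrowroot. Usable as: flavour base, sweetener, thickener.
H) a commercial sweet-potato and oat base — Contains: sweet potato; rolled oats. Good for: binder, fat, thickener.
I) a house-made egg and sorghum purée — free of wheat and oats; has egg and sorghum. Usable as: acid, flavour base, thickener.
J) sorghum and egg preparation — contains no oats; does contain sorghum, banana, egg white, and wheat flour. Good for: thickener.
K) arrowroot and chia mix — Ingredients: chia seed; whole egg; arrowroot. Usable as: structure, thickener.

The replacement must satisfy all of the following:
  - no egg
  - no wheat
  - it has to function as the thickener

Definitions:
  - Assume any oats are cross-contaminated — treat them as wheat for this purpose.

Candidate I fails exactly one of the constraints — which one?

egg-free

usable as a thickener: satisfied
wheat-free: satisfied
egg-free: has egg — fails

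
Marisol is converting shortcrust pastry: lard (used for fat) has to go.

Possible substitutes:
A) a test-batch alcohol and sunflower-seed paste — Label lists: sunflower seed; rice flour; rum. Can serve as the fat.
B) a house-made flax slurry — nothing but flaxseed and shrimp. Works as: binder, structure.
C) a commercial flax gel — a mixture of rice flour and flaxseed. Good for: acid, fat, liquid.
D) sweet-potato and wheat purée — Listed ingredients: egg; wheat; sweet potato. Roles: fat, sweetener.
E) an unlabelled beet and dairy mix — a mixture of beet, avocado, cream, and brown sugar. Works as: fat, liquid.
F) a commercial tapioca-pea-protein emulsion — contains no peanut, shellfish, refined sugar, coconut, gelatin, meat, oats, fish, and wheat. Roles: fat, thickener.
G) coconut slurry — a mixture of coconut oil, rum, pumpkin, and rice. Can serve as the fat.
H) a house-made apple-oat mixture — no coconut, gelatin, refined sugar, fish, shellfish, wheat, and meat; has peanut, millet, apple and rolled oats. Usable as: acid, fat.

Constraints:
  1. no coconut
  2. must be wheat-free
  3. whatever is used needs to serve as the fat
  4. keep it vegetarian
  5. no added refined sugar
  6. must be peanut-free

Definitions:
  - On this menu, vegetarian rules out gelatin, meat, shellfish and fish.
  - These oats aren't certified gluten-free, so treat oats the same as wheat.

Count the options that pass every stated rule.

A: nothing on the exclusion list — keep
B: not usable as a fat; has shrimp, so not vegetarian — out
C: nothing on the exclusion list — keep
D: has wheat, so not wheat-free — no
E: has brown sugar, so not no-added-sugar — no
F: works as a fat, no peanut, no refined sugar — keep
G: has coconut oil, so not coconut-free — reject
H: has rolled oats, so not wheat-free; has peanut, so not peanut-free — reject

3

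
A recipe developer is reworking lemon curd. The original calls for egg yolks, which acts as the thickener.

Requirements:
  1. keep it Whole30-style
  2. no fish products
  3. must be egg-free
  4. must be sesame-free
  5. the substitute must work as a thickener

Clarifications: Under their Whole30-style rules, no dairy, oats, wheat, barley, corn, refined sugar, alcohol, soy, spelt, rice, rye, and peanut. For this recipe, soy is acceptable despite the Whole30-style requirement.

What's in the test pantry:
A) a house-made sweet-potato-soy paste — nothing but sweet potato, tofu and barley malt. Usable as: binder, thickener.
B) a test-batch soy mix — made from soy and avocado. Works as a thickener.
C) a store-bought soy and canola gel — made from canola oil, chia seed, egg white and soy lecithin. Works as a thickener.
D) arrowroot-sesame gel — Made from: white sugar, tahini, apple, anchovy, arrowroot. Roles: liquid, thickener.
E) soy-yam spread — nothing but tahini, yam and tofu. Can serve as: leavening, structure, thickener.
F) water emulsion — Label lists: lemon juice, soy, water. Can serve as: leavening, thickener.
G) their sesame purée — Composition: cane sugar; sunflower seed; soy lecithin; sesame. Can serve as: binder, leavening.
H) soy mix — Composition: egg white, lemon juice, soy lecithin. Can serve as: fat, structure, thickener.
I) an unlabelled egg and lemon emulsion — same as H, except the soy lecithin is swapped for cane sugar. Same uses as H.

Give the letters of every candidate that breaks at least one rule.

A: has barley malt, so not Whole30-style — out
B: soy is permitted under the Whole30-style carve-out; nothing else excluded — valid
C: has egg white, so not egg-free — no
D: has white sugar, so not Whole30-style; has anchovy, so not fish-free (and 1 more) — reject
E: has tahini, so not sesame-free — no
F: soy is permitted under the Whole30-style carve-out; nothing else excluded — keep
G: not usable as a thickener; has cane sugar, so not Whole30-style (and 1 more) — out
H: has egg white, so not egg-free — no
I: has cane sugar, so not Whole30-style; has egg white, so not egg-free — reject

A, C, D, E, G, H, I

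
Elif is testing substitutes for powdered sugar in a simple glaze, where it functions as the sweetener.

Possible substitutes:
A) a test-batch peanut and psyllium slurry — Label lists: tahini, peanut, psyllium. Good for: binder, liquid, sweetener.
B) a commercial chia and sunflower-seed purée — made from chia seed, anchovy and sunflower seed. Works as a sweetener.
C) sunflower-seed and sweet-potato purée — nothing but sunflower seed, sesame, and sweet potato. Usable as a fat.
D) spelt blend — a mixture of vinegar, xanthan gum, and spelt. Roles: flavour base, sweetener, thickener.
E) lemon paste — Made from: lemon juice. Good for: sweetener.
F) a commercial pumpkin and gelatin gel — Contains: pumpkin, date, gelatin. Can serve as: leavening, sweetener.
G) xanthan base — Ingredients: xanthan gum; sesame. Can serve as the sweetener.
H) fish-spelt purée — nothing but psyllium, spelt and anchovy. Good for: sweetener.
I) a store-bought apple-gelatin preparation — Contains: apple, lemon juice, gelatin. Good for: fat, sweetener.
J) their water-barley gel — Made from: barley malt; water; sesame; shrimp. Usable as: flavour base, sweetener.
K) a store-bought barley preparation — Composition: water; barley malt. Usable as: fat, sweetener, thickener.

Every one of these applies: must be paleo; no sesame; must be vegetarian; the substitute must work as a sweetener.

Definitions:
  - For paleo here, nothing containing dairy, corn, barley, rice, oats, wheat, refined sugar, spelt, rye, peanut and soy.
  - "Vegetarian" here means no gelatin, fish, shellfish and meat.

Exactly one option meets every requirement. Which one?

E

A: has peanut, so not paleo; has tahini, so not sesame-free — out
B: has anchovy, so not vegetarian — out
C: not usable as a sweetener; has sesame, so not sesame-free — no
D: has spelt, so not paleo — reject
E: nothing on the exclusion list — OK
F: has gelatin, so not vegetarian — no
G: has sesame, so not sesame-free — no
H: has spelt, so not paleo; has anchovy, so not vegetarian — out
I: has gelatin, so not vegetarian — no
J: has barley malt, so not paleo; has shrimp, so not vegetarian (and 1 more) — reject
K: has barley malt, so not paleo — no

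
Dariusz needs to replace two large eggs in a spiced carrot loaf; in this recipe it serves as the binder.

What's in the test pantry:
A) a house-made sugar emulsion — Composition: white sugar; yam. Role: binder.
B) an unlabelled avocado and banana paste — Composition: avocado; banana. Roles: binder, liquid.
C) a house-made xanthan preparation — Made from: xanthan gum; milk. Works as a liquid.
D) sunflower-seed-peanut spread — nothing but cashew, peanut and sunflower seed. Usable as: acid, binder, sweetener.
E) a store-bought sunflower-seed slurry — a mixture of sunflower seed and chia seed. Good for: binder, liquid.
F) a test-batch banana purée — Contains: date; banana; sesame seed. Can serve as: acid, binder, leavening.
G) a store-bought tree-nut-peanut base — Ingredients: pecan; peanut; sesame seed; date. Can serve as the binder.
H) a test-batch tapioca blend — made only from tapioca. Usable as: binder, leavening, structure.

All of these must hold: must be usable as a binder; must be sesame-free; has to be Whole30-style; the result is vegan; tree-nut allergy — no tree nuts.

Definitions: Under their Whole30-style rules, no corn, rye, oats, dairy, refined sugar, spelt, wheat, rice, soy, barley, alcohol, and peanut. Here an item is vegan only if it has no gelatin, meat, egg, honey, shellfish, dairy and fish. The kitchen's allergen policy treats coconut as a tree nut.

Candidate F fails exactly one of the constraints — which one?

usable as a binder: satisfied
Whole30-style: satisfied
vegan: satisfied
tree-nut-free: satisfied
sesame-free: has sesame seed — fails

sesame-free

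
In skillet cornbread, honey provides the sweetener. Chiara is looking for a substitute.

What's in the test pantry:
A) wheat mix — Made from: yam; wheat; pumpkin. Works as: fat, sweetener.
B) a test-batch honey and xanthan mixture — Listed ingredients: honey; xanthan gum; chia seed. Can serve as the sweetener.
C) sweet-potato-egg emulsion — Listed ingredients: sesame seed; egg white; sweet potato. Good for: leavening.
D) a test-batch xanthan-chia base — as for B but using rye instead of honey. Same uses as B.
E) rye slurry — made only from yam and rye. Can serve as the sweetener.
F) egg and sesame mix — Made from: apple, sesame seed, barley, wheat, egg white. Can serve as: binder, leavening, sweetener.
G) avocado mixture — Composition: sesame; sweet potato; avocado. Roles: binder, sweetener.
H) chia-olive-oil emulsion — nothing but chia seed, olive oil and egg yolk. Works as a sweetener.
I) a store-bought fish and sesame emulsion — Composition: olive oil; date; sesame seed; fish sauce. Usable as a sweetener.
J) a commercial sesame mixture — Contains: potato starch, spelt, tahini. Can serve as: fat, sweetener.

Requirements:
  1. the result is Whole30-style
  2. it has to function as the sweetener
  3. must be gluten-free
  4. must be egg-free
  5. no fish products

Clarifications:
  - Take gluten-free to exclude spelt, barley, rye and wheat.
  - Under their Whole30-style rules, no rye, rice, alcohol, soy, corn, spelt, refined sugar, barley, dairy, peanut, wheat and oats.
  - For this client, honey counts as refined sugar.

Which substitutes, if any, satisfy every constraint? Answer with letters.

G

A: has wheat, so not gluten-free; has wheat, so not Whole30-style — no
B: has honey, so not Whole30-style — no
C: not usable as a sweetener; has egg white, so not egg-free — out
D: has rye, so not gluten-free; has rye, so not Whole30-style — reject
E: has rye, so not gluten-free; has rye, so not Whole30-style — reject
F: has barley, so not gluten-free; has barley, so not Whole30-style (and 1 more) — no
G: nothing on the exclusion list — keep
H: has egg yolk, so not egg-free — reject
I: has fish sauce, so not fish-free — reject
J: has spelt, so not gluten-free; has spelt, so not Whole30-style — out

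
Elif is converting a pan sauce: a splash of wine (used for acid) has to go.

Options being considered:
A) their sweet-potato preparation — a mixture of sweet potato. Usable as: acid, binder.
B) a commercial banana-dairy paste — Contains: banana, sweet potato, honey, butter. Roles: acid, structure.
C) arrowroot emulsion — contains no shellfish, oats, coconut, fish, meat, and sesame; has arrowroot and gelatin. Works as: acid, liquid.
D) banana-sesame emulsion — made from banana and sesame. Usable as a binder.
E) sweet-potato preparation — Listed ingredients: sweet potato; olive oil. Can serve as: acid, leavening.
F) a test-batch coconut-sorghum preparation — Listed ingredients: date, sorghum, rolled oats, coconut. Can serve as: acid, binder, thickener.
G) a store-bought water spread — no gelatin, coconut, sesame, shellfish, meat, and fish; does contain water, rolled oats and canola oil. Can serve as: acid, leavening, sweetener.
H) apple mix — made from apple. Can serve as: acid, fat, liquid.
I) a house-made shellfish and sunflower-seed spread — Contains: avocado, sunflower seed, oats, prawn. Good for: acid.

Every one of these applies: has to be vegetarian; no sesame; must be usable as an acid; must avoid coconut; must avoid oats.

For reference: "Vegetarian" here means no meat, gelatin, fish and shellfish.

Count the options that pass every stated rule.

A: only sweet potato; none excluded — OK
B: works as an acid, no oats, no sesame — keep
C: has gelatin, so not vegetarian — reject
D: not usable as an acid; has sesame, so not sesame-free — reject
E: all constraints satisfied — keep
F: has coconut, so not coconut-free; has rolled oats, so not oat-free — out
G: has rolled oats, so not oat-free — no
H: only apple; none excluded — valid
I: has prawn, so not vegetarian; has oats, so not oat-free — reject

4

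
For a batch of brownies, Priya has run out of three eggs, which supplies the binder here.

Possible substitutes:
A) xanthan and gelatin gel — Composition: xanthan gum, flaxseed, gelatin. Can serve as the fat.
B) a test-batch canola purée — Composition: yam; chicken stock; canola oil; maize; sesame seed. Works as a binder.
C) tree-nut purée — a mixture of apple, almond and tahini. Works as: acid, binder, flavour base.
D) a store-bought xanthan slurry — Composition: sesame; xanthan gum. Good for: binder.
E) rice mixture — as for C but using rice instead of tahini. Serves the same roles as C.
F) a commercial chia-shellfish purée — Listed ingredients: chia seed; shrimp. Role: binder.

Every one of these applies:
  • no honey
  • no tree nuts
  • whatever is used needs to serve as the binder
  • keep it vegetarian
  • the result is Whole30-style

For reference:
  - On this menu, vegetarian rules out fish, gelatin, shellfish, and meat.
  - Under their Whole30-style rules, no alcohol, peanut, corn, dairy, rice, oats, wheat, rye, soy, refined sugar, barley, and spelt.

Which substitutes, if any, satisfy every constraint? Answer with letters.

D

A: not usable as a binder; has gelatin, so not vegetarian — reject
B: has chicken stock, so not vegetarian; has maize, so not Whole30-style — no
C: has almond, so not tree-nut-free — no
D: works as a binder, no tree nuts, Whole30-style — OK
E: has rice, so not Whole30-style; has almond, so not tree-nut-free — reject
F: has shrimp, so not vegetarian — no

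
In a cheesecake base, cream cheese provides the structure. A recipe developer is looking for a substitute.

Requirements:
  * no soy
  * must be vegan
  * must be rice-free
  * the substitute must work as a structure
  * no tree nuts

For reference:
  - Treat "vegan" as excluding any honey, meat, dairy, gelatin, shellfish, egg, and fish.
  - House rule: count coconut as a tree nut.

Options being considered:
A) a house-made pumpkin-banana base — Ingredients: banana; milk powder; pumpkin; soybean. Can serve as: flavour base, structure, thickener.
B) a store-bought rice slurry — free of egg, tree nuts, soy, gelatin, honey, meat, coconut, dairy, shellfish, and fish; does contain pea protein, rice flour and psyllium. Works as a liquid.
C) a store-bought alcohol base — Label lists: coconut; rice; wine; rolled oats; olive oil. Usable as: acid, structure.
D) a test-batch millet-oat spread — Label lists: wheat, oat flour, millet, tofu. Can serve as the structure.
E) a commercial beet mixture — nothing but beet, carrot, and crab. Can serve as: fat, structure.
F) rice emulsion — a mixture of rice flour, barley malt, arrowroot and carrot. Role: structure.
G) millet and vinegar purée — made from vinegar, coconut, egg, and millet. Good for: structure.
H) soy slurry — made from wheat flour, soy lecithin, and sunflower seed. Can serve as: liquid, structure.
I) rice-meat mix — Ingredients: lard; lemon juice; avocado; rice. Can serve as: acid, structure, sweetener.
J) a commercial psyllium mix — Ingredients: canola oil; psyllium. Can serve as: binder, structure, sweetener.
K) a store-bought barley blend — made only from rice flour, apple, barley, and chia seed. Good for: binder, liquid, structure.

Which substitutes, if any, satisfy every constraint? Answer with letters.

A: has milk powder, so not vegan; has soybean, so not soy-free — no
B: not usable as a structure; has rice flour, so not rice-free — no
C: has rice, so not rice-free; has coconut, so not tree-nut-free — reject
D: has tofu, so not soy-free — out
E: has crab, so not vegan — no
F: has rice flour, so not rice-free — reject
G: has egg, so not vegan; has coconut, so not tree-nut-free — no
H: has soy lecithin, so not soy-free — reject
I: has lard, so not vegan; has rice, so not rice-free — out
J: only psyllium and canola oil; none excluded — valid
K: has rice flour, so not rice-free — out

J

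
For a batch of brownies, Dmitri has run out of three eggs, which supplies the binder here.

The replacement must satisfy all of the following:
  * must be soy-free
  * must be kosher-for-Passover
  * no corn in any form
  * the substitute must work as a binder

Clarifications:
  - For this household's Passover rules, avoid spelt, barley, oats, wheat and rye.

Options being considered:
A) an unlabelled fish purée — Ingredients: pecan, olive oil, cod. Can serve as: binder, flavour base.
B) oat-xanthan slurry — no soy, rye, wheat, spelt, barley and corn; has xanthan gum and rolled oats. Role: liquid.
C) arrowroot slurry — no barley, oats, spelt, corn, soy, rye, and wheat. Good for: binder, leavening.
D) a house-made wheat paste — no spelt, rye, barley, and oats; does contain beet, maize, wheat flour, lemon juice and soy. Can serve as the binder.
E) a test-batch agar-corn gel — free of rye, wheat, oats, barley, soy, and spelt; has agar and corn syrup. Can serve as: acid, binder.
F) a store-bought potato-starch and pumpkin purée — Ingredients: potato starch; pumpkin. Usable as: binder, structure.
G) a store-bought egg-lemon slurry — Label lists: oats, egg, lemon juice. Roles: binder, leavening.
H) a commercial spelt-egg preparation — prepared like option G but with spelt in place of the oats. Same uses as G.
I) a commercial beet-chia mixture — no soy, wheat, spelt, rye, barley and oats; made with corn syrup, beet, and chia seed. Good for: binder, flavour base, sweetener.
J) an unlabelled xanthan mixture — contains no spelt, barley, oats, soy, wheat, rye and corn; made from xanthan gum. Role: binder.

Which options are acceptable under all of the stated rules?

A, C, F, J

A: only cod, pecan and olive oil; none excluded — valid
B: not usable as a binder; has rolled oats, so not kosher-for-Passover — reject
C: no corn, kosher-for-Passover — keep
D: has wheat flour, so not kosher-for-Passover; has soy, so not soy-free (and 1 more) — reject
E: has corn syrup, so not corn-free — no
F: no corn, kosher-for-Passover — OK
G: has oats, so not kosher-for-Passover — reject
H: has spelt, so not kosher-for-Passover — no
I: has corn syrup, so not corn-free — out
J: no corn, kosher-for-Passover — OK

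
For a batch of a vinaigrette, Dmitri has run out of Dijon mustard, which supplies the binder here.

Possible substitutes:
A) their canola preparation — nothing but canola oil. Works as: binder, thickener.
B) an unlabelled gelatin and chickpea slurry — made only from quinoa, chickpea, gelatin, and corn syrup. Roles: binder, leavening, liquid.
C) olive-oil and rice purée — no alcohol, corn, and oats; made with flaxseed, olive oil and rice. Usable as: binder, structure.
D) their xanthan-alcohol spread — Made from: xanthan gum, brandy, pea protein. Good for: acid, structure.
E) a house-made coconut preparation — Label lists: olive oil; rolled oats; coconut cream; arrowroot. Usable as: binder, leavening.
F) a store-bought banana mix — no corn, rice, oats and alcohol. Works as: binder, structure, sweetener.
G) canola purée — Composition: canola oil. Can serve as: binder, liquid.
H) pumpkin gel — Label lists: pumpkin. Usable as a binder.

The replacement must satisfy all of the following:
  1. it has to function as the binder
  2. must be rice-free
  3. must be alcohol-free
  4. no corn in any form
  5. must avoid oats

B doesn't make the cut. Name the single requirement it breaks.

corn-free

usable as a binder: satisfied
corn-free: has corn syrup — fails
rice-free: satisfied
alcohol-free: satisfied
oat-free: satisfied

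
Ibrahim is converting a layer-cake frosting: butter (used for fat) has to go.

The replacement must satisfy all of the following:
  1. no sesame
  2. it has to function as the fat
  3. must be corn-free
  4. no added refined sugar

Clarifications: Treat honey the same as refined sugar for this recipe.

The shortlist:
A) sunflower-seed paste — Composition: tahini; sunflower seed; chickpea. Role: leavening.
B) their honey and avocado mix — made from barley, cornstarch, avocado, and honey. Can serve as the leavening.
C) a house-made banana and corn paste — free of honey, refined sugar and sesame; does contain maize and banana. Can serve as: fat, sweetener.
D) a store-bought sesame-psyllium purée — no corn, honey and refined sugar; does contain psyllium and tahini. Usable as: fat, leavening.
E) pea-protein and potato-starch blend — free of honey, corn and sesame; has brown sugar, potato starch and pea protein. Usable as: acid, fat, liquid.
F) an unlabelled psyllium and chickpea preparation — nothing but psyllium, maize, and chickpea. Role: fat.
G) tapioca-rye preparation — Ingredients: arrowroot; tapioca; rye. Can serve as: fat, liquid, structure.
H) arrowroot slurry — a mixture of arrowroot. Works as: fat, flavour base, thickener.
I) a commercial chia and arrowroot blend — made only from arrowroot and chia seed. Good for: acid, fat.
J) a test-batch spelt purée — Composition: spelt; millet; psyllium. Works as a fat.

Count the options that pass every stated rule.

4

A: not usable as a fat; has tahini, so not sesame-free — reject
B: not usable as a fat; has honey, so not no-added-sugar (and 1 more) — no
C: has maize, so not corn-free — reject
D: has tahini, so not sesame-free — reject
E: has brown sugar, so not no-added-sugar — out
F: has maize, so not corn-free — reject
G: only rye, tapioca and arrowroot; none excluded — valid
H: only arrowroot; none excluded — OK
I: works as a fat, no corn, no sesame — keep
J: all constraints satisfied — OK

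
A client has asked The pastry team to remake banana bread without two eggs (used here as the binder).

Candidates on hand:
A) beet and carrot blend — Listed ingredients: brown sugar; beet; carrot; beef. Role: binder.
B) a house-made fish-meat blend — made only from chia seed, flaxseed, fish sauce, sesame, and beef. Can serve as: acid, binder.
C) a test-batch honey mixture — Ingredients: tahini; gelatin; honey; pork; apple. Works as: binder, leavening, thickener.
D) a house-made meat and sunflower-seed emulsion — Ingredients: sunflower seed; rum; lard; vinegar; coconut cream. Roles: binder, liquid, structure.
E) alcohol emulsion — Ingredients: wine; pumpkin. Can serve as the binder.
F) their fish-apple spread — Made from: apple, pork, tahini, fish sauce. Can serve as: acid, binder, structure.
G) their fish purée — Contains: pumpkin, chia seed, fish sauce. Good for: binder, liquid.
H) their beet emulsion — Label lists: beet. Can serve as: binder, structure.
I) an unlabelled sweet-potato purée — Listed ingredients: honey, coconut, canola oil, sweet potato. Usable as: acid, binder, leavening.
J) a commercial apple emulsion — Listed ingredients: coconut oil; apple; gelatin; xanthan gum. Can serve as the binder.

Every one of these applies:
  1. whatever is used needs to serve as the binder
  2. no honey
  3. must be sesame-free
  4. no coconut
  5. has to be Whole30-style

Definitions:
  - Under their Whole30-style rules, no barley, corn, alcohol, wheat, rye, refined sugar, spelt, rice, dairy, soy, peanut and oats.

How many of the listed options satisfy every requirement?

2

A: has brown sugar, so not Whole30-style — no
B: has sesame, so not sesame-free — reject
C: has tahini, so not sesame-free; has honey, so not honey-free — out
D: has rum, so not Whole30-style; has coconut cream, so not coconut-free — no
E: has wine, so not Whole30-style — no
F: has tahini, so not sesame-free — reject
G: every rule checks out — keep
H: works as a binder, no honey, no sesame — keep
I: has honey, so not honey-free; has coconut, so not coconut-free — no
J: has coconut oil, so not coconut-free — no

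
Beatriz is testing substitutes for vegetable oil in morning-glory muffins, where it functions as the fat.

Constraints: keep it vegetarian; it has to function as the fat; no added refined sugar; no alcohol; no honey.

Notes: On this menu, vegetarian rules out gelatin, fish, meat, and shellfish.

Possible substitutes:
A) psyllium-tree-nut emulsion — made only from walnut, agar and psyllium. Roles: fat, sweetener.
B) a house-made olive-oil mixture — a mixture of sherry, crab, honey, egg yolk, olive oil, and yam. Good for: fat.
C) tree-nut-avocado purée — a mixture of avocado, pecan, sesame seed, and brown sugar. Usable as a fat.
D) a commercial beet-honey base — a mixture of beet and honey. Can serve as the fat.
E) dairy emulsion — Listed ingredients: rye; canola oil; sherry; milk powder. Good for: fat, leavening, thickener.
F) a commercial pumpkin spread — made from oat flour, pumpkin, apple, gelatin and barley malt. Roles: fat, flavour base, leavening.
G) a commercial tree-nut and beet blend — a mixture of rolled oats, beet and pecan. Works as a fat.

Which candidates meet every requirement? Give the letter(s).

A, G

A: nothing on the exclusion list — keep
B: has crab, so not vegetarian; has honey, so not honey-free (and 1 more) — no
C: has brown sugar, so not no-added-sugar — reject
D: has honey, so not honey-free — reject
E: has sherry, so not alcohol-free — no
F: has gelatin, so not vegetarian — reject
G: only rolled oats, pecan and beet; none excluded — keep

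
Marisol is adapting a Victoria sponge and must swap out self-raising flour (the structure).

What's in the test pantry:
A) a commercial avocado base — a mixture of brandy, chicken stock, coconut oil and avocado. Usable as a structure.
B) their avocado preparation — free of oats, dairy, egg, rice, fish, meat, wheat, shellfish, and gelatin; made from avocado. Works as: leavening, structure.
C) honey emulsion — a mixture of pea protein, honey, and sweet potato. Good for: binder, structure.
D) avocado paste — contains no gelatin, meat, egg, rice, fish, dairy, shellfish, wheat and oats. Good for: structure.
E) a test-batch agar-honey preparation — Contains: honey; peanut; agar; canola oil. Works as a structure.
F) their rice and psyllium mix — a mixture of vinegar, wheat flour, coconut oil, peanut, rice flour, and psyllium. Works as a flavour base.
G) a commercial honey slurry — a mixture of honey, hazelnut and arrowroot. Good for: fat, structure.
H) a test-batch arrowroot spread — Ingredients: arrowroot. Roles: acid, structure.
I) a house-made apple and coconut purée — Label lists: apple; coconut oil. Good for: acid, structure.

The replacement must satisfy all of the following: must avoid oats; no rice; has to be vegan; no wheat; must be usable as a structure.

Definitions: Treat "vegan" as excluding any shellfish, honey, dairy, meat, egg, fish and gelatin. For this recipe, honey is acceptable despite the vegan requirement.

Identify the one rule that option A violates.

usable as a structure: satisfied
vegan: has chicken stock — fails
rice-free: satisfied
oat-free: satisfied
wheat-free: satisfied

vegan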